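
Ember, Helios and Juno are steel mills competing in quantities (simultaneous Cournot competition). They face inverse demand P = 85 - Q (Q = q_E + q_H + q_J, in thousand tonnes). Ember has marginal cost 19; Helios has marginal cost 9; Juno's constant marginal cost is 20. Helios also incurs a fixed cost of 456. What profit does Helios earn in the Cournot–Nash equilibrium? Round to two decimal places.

Ember's profit: π_E = (85 - Q)q_E - (19q_E). Setting ∂π_E/∂q_E = 0: 66 - 2q_E - (q_H + q_J) = 0.
Helios's profit: π_H = (85 - Q)q_H - (9q_H). Setting ∂π_H/∂q_H = 0: 76 - 2q_H - (q_E + q_J) = 0.
Juno's first-order condition: 65 - 2q_J - (q_E + q_H) = 0.
Summing all 3 equations gives 207 − 4Q = 0, hence Q = 207/4.
Back-substituting: q_E = (66 − 207/4) = 57/4, q_H = (76 − 207/4) = 97/4, q_J = (65 − 207/4) = 53/4.
Price P = 85 - 207/4 = 133/4.
Helios's profit: (133/4 - 9)·(97/4) - 456 = 132.0625.

132.06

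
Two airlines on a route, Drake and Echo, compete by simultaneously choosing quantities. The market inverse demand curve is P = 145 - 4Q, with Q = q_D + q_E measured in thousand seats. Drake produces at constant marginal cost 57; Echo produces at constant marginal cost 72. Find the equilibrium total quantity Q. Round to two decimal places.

Drake's profit: π_D = (145 - 4Q)q_D - (57q_D). Setting ∂π_D/∂q_D = 0: 88 - 8q_D - 4(q_E) = 0.
Echo's profit: π_E = (145 - 4Q)q_E - (72q_E). Setting ∂π_E/∂q_E = 0: 73 - 8q_E - 4(q_D) = 0.
Best responses: q_D = (88 - 4q_E)/8, q_E = (73 - 4q_D)/8.
Substituting one into the other gives q_D = 103/12 and q_E = 29/6.
Total output Q = 103/12 + 29/6 = 161/12.

13.42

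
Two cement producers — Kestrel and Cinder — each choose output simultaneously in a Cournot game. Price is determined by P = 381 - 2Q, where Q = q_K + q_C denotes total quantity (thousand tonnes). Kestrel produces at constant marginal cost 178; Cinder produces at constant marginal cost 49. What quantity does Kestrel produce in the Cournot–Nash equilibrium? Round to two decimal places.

Kestrel's profit: π_K = (381 - 2Q)q_K - (178q_K). Setting ∂π_K/∂q_K = 0: 203 - 4q_K - 2(q_C) = 0.
Cinder's first-order condition: 332 - 4q_C - 2(q_K) = 0.
Rearranging gives the reaction functions q_K = (203 - 2q_C)/4 and q_C = (332 - 2q_K)/4.
Solving the pair: q_K = 37/3, q_C = 461/6.

12.33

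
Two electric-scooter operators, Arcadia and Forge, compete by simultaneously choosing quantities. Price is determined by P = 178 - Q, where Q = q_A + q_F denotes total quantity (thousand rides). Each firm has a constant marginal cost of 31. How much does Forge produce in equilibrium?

49

A representative firm's profit is π_i = q_i(178 - Q) - 31q_i.
First-order condition (treating rivals' output as given): 147 - 2q_i - q_j = 0.
By symmetry each firm produces the same amount; substituting q_j = q_i yields q_i = 147/3 = 49.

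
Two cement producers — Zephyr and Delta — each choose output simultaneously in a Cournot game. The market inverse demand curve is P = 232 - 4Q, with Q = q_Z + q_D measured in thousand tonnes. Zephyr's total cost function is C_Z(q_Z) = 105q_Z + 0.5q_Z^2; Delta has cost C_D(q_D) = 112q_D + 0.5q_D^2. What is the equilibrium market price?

Zephyr's profit: π_Z = (232 - 4Q)q_Z - (105q_Z + (1/2)q_Z²). Setting ∂π_Z/∂q_Z = 0: 127 - 9q_Z - 4(q_D) = 0.
Delta's first-order condition: 120 - 9q_D - 4(q_Z) = 0.
So q_Z = (127 - 4q_D)/9 and q_D = (120 - 4q_Z)/9.
Solving the pair: q_Z = 51/5, q_D = 44/5.
Total output Q = 19, so price P = 232 - 4·19 = 156.

156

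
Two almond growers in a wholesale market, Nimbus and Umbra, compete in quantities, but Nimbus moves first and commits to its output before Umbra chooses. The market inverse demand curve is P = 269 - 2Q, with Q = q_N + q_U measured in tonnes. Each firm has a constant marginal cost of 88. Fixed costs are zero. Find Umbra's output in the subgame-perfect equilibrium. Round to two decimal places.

22.63

Solve by backward induction. Given q_N, the follower Umbra maximises π_U = (269 - 2q_N - 2q_U)q_U - 88q_U.
∂π_U/∂q_U = 181 - 2q_N - 4q_U = 0 gives the reaction function q_U = (181 - 2q_N)/4.
The leader anticipates this reaction. Substituting into P = 269 - 2Q gives P = 357/2 - q_N, so π_N = (357/2 - q_N)q_N - 88q_N.
Maximising: ∂π_N/∂q_N = 181/2 - 2q_N = 0, giving q_N = 181/4.
Then q_U = (181 - 2·(181/4))/4 = 181/8.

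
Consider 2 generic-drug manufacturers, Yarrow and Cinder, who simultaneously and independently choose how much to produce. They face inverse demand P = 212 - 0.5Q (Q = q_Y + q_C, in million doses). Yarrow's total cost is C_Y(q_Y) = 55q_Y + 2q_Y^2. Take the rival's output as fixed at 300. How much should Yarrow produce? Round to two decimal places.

1.40

With the rival's output fixed at 300, Yarrow's profit is π_Y = (212 - (1/2)·300 - (1/2)q_Y)q_Y - (55q_Y + 2q_Y²) = (62 - (1/2)q_Y)q_Y - (55q_Y + 2q_Y²).
∂π_Y/∂q_Y = 7 - 5q_Y = 0, so q_Y = 7/5.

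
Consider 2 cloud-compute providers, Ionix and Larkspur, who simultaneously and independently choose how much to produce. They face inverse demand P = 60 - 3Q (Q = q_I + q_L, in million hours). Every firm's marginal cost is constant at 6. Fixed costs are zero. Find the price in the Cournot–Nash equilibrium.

Each firm earns π_i = (60 - 3Q)q_i - 6q_i.
Setting ∂π_i/∂q_i = 0 with rivals' quantities fixed: 54 - 6q_i - 3q_j = 0.
With identical firms every q_j equals q_i, so q_j = q_i and 54 = 9q_i, giving q_i = 6.
Total output Q = 12, so price P = 60 - 3·12 = 24.

24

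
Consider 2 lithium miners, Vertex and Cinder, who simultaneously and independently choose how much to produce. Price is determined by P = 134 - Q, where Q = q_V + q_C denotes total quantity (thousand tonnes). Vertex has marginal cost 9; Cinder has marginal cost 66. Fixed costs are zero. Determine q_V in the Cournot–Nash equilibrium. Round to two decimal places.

Vertex's profit: π_V = (134 - Q)q_V - (9q_V). Setting ∂π_V/∂q_V = 0: 125 - 2q_V - (q_C) = 0.
Cinder's profit: π_C = (134 - Q)q_C - (66q_C). Setting ∂π_C/∂q_C = 0: 68 - 2q_C - (q_V) = 0.
Best responses: q_V = (125 - q_C)/2, q_C = (68 - q_V)/2.
Substituting one into the other gives q_V = 182/3 and q_C = 11/3.

60.67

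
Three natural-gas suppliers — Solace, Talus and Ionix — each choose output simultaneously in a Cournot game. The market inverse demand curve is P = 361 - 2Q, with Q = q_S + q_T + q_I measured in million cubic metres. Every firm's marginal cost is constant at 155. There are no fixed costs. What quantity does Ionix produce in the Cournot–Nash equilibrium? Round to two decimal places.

Each firm earns π_i = (361 - 2Q)q_i - 155q_i.
First-order condition (treating rivals' output as given): 206 - 4q_i - 2·Σ_{j≠i} q_j = 0.
With identical firms every q_j equals q_i, so Σ_{j≠i} q_j = 2q_i and 206 = 8q_i, giving q_i = 103/4.

25.75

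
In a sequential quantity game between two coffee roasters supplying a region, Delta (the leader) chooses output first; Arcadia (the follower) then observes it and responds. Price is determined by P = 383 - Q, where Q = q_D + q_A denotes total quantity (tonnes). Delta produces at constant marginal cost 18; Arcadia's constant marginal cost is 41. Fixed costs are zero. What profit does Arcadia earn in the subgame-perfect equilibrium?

Solve by backward induction. Given q_D, the follower Arcadia maximises π_A = (383 - q_D - q_A)q_A - 41q_A.
Follower FOC: 342 - q_D - 2q_A = 0, so q_A(q_D) = (342 - q_D)/2.
The leader anticipates this reaction. Substituting into P = 383 - Q gives P = 212 - (1/2)q_D, so π_D = (212 - (1/2)q_D)q_D - 18q_D.
Leader FOC: 194 - q_D = 0, so q_D = 194.
Then q_A = (342 - 194)/2 = 74.
Price P = 383 - 268 = 115.
Arcadia's profit: (115 - 41)·74 = 5476.

5476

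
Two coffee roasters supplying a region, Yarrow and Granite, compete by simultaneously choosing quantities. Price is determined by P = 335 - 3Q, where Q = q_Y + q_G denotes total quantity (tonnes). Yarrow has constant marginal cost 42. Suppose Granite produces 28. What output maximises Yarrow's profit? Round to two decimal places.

With the rival's output fixed at 28, Yarrow's profit is π_Y = (335 - 3·28 - 3q_Y)q_Y - (42q_Y) = (251 - 3q_Y)q_Y - (42q_Y).
∂π_Y/∂q_Y = 209 - 6q_Y = 0, so q_Y = 209/6.

34.83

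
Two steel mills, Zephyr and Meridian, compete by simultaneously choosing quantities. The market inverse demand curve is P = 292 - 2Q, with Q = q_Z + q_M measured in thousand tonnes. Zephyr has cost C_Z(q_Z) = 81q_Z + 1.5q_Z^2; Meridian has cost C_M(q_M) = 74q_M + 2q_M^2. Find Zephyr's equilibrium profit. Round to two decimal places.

2028.94

Zephyr's profit: π_Z = (292 - 2Q)q_Z - (81q_Z + (3/2)q_Z²). Setting ∂π_Z/∂q_Z = 0: 211 - 7q_Z - 2(q_M) = 0.
Meridian's profit: π_M = (292 - 2Q)q_M - (74q_M + 2q_M²). Setting ∂π_M/∂q_M = 0: 218 - 8q_M - 2(q_Z) = 0.
Rearranging gives the reaction functions q_Z = (211 - 2q_M)/7 and q_M = (218 - 2q_Z)/8.
Substituting one into the other gives q_Z = 313/13 and q_M = 276/13.
Price P = 292 - 2·(589/13) = 201.3846.
Zephyr's profit: 201.3846·(313/13) - 81·(313/13) - (3/2)(313/13)² = 2028.9438.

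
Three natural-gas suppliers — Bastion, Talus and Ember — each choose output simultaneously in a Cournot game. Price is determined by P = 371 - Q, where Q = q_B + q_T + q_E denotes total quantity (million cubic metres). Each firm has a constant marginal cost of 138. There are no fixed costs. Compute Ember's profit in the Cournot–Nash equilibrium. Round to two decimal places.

Each firm earns π_i = (371 - Q)q_i - 138q_i.
Setting ∂π_i/∂q_i = 0 with rivals' quantities fixed: 233 - 2q_i - Σ_{j≠i} q_j = 0.
With identical firms every q_j equals q_i, so Σ_{j≠i} q_j = 2q_i and 233 = 4q_i, giving q_i = 233/4.
Price P = 371 - 699/4 = 785/4.
Ember's profit: (785/4 - 138)·(233/4) = 3393.0625.

3393.06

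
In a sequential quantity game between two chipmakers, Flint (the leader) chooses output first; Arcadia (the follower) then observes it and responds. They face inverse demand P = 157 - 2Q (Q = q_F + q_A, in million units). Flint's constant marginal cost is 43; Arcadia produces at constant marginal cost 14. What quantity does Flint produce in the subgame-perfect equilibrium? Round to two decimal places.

Solve by backward induction. Given q_F, the follower Arcadia maximises π_A = (157 - 2q_F - 2q_A)q_A - 14q_A.
Follower FOC: 143 - 2q_F - 4q_A = 0, so q_A(q_F) = (143 - 2q_F)/4.
The leader anticipates this reaction. Substituting into P = 157 - 2Q gives P = 171/2 - q_F, so π_F = (171/2 - q_F)q_F - 43q_F.
The leader's first-order condition 85/2 - 2q_F = 0 yields q_F = 85/4.
Then q_A = (143 - 2·(85/4))/4 = 201/8.

21.25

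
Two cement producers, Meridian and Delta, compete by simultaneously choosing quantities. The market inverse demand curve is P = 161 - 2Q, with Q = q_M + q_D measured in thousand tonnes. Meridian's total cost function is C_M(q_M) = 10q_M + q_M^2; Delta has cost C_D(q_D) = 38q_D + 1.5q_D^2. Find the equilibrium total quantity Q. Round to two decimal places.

32.82

Meridian's profit: π_M = (161 - 2Q)q_M - (10q_M + q_M²). Setting ∂π_M/∂q_M = 0: 151 - 6q_M - 2(q_D) = 0.
Delta's profit: π_D = (161 - 2Q)q_D - (38q_D + (3/2)q_D²). Setting ∂π_D/∂q_D = 0: 123 - 7q_D - 2(q_M) = 0.
Best responses: q_M = (151 - 2q_D)/6, q_D = (123 - 2q_M)/7.
Solving the pair: q_M = 811/38, q_D = 218/19.
Total output Q = 811/38 + 218/19 = 1247/38.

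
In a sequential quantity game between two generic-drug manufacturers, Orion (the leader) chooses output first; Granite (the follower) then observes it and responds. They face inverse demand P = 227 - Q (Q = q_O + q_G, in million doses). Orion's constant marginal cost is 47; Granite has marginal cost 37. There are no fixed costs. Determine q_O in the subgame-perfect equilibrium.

Solve by backward induction. Given q_O, the follower Granite maximises π_G = (227 - q_O - q_G)q_G - 37q_G.
∂π_G/∂q_G = 190 - q_O - 2q_G = 0 gives the reaction function q_G = (190 - q_O)/2.
Orion substitutes q_G(q_O) into its own profit: π_O = q_O(227 - q_O - (190 - q_O)/2) - 47q_O = (132 - (1/2)q_O)q_O - 47q_O.
Maximising: ∂π_O/∂q_O = 85 - q_O = 0, giving q_O = 85.
Then q_G = (190 - 85)/2 = 105/2.

85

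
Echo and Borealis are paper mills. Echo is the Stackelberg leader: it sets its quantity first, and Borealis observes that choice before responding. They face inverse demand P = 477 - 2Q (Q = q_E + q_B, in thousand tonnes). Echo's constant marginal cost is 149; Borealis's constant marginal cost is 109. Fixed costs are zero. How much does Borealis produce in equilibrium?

Solve by backward induction. Given q_E, the follower Borealis maximises π_B = (477 - 2q_E - 2q_B)q_B - 109q_B.
Follower FOC: 368 - 2q_E - 4q_B = 0, so q_B(q_E) = (368 - 2q_E)/4.
Echo substitutes q_B(q_E) into its own profit: π_E = q_E(477 - 2q_E - (368 - 2q_E)/2) - 149q_E = (293 - q_E)q_E - 149q_E.
Leader FOC: 144 - 2q_E = 0, so q_E = 72.
Then q_B = (368 - 2·72)/4 = 56.

56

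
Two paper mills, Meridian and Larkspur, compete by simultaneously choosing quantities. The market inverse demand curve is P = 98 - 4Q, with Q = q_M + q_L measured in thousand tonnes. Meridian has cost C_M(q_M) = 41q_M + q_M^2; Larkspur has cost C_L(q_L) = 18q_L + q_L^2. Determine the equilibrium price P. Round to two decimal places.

58.86

Meridian's profit: π_M = (98 - 4Q)q_M - (41q_M + q_M²). Setting ∂π_M/∂q_M = 0: 57 - 10q_M - 4(q_L) = 0.
Larkspur's profit: π_L = (98 - 4Q)q_L - (18q_L + q_L²). Setting ∂π_L/∂q_L = 0: 80 - 10q_L - 4(q_M) = 0.
Rearranging gives the reaction functions q_M = (57 - 4q_L)/10 and q_L = (80 - 4q_M)/10.
Substituting one into the other gives q_M = 125/42 and q_L = 143/21.
Total output Q = 137/14, so price P = 98 - 4·(137/14) = 412/7.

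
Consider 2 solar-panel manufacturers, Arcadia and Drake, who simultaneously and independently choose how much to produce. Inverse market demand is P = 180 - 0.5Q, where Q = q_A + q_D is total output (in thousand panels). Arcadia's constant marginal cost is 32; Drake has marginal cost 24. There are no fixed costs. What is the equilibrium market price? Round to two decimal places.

78.67

Arcadia's profit: π_A = (180 - 0.5Q)q_A - (32q_A). Setting ∂π_A/∂q_A = 0: 148 - q_A - (1/2)(q_D) = 0.
Drake's first-order condition: 156 - q_D - (1/2)(q_A) = 0.
Rearranging gives the reaction functions q_A = (148 - (1/2)q_D) and q_D = (156 - (1/2)q_A).
Substituting one into the other gives q_A = 280/3 and q_D = 328/3.
Total output Q = 608/3, so price P = 180 - (1/2)·(608/3) = 236/3.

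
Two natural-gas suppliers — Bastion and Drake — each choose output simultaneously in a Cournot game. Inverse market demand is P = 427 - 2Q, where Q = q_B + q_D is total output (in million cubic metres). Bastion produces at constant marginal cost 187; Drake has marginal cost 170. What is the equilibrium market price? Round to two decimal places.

261.33

Bastion's profit: π_B = (427 - 2Q)q_B - (187q_B). Setting ∂π_B/∂q_B = 0: 240 - 4q_B - 2(q_D) = 0.
Drake's first-order condition: 257 - 4q_D - 2(q_B) = 0.
So q_B = (240 - 2q_D)/4 and q_D = (257 - 2q_B)/4.
Solving the pair: q_B = 223/6, q_D = 137/3.
Total output Q = 497/6, so price P = 427 - 2·(497/6) = 784/3.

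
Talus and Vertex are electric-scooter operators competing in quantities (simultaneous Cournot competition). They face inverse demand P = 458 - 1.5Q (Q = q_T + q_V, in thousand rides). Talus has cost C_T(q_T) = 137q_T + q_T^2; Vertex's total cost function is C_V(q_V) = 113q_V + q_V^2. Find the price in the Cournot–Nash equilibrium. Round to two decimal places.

Talus's profit: π_T = (458 - 1.5Q)q_T - (137q_T + q_T²). Setting ∂π_T/∂q_T = 0: 321 - 5q_T - (3/2)(q_V) = 0.
Vertex's profit: π_V = (458 - 1.5Q)q_V - (113q_V + q_V²). Setting ∂π_V/∂q_V = 0: 345 - 5q_V - (3/2)(q_T) = 0.
Rearranging gives the reaction functions q_T = (321 - (3/2)q_V)/5 and q_V = (345 - (3/2)q_T)/5.
Solving the pair: q_T = 47.8022, q_V = 54.6593.
Total output Q = 1332/13, so price P = 458 - (3/2)·(1332/13) = 304.3077.

304.31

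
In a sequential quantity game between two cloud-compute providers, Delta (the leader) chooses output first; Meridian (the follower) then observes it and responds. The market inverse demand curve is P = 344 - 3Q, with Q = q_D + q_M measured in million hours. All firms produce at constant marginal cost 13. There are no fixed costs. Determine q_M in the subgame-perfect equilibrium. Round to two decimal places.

Solve by backward induction. Given q_D, the follower Meridian maximises π_M = (344 - 3q_D - 3q_M)q_M - 13q_M.
∂π_M/∂q_M = 331 - 3q_D - 6q_M = 0 gives the reaction function q_M = (331 - 3q_D)/6.
The leader anticipates this reaction. Substituting into P = 344 - 3Q gives P = 357/2 - (3/2)q_D, so π_D = (357/2 - (3/2)q_D)q_D - 13q_D.
Maximising: ∂π_D/∂q_D = 331/2 - 3q_D = 0, giving q_D = 331/6.
Then q_M = (331 - 3·(331/6))/6 = 331/12.

27.58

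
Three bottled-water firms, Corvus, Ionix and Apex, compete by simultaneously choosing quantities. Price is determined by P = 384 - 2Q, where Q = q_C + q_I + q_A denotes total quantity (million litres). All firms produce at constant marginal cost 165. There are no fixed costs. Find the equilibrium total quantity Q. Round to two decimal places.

82.13

Each firm earns π_i = (384 - 2Q)q_i - 165q_i.
Setting ∂π_i/∂q_i = 0 with rivals' quantities fixed: 219 - 4q_i - 2·Σ_{j≠i} q_j = 0.
By symmetry each firm produces the same amount; substituting Σ_{j≠i} q_j = 2q_i yields q_i = 219/8.
Total output Q = 219/8 + 219/8 + 219/8 = 657/8.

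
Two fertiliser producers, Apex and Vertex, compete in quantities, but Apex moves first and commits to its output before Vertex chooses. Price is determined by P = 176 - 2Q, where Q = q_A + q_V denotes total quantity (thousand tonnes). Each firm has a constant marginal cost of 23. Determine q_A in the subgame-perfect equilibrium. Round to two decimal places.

Solve by backward induction. Given q_A, the follower Vertex maximises π_V = (176 - 2q_A - 2q_V)q_V - 23q_V.
Follower FOC: 153 - 2q_A - 4q_V = 0, so q_V(q_A) = (153 - 2q_A)/4.
Apex substitutes q_V(q_A) into its own profit: π_A = q_A(176 - 2q_A - (153 - 2q_A)/2) - 23q_A = (199/2 - q_A)q_A - 23q_A.
The leader's first-order condition 153/2 - 2q_A = 0 yields q_A = 153/4.
Then q_V = (153 - 2·(153/4))/4 = 153/8.

38.25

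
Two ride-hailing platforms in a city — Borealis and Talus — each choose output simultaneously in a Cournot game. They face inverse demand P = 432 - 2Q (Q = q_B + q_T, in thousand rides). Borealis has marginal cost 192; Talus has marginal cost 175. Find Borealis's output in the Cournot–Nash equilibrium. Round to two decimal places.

Borealis's profit: π_B = (432 - 2Q)q_B - (192q_B). Setting ∂π_B/∂q_B = 0: 240 - 4q_B - 2(q_T) = 0.
Talus's first-order condition: 257 - 4q_T - 2(q_B) = 0.
Best responses: q_B = (240 - 2q_T)/4, q_T = (257 - 2q_B)/4.
Substituting one into the other gives q_B = 223/6 and q_T = 137/3.

37.17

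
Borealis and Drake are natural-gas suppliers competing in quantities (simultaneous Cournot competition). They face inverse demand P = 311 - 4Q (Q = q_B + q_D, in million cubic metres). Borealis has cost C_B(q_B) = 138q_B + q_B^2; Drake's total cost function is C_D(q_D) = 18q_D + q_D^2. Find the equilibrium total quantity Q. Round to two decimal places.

Borealis's profit: π_B = (311 - 4Q)q_B - (138q_B + q_B²). Setting ∂π_B/∂q_B = 0: 173 - 10q_B - 4(q_D) = 0.
Drake's profit: π_D = (311 - 4Q)q_D - (18q_D + q_D²). Setting ∂π_D/∂q_D = 0: 293 - 10q_D - 4(q_B) = 0.
Rearranging gives the reaction functions q_B = (173 - 4q_D)/10 and q_D = (293 - 4q_B)/10.
Substituting one into the other gives q_B = 93/14 and q_D = 373/14.
Total output Q = 93/14 + 373/14 = 233/7.

33.29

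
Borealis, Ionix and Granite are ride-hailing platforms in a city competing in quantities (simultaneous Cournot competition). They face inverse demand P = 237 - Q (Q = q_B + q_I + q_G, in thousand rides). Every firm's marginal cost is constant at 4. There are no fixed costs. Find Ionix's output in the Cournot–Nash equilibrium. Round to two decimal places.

58.25

A representative firm's profit is π_i = q_i(237 - Q) - 4q_i.
First-order condition (treating rivals' output as given): 233 - 2q_i - Σ_{j≠i} q_j = 0.
With identical firms every q_j equals q_i, so Σ_{j≠i} q_j = 2q_i and 233 = 4q_i, giving q_i = 233/4.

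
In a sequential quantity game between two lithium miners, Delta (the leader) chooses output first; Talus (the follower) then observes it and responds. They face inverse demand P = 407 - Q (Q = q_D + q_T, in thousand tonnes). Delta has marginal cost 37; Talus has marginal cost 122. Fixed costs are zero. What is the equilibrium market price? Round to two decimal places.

150.75

Solve by backward induction. Given q_D, the follower Talus maximises π_T = (407 - q_D - q_T)q_T - 122q_T.
Setting the follower's marginal profit to zero, 285 - q_D - 2q_T = 0, i.e. q_T = (285 - q_D)/2.
The leader anticipates this reaction. Substituting into P = 407 - Q gives P = 529/2 - (1/2)q_D, so π_D = (529/2 - (1/2)q_D)q_D - 37q_D.
The leader's first-order condition 455/2 - q_D = 0 yields q_D = 455/2.
Then q_T = (285 - 455/2)/2 = 115/4.
Total output Q = 1025/4, so price P = 407 - 1025/4 = 603/4.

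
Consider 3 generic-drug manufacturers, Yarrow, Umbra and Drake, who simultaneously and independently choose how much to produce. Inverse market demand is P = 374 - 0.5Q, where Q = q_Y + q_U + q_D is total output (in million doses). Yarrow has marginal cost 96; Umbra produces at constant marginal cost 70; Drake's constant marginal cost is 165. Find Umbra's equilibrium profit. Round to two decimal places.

22578.13

Yarrow's profit: π_Y = (374 - 0.5Q)q_Y - (96q_Y). Setting ∂π_Y/∂q_Y = 0: 278 - q_Y - (1/2)(q_U + q_D) = 0.
Umbra's profit: π_U = (374 - 0.5Q)q_U - (70q_U). Setting ∂π_U/∂q_U = 0: 304 - q_U - (1/2)(q_Y + q_D) = 0.
Drake's first-order condition: 209 - q_D - (1/2)(q_Y + q_U) = 0.
Adding the 3 conditions: 791 − Q − Q = 0, i.e. Q = 791/2.
Back-substituting: q_Y = (278 − 791/4)/(1/2) = 321/2, q_U = (304 − 791/4)/(1/2) = 425/2, q_D = (209 − 791/4)/(1/2) = 45/2.
Price P = 374 - (1/2)·(791/2) = 705/4.
Umbra's profit: (705/4 - 70)·(425/2) = 22578.1250.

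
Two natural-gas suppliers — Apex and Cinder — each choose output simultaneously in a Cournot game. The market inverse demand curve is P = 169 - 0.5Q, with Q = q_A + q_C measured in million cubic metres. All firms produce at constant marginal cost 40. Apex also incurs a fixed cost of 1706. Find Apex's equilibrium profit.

Each firm earns π_i = (169 - 0.5Q)q_i - 40q_i.
First-order condition (treating rivals' output as given): 129 - q_i - (1/2)q_j = 0.
By symmetry each firm produces the same amount; substituting q_j = q_i yields q_i = 129/(3/2) = 86.
Price P = 169 - (1/2)·172 = 83.
Apex's profit: (83 - 40)·86 - 1706 = 1992.

1992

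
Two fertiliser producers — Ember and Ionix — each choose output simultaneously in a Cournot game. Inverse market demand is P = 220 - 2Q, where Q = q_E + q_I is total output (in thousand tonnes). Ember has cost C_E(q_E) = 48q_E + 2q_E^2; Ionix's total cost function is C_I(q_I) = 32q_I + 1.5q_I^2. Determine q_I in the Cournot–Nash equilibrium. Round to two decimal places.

22.31

Ember's profit: π_E = (220 - 2Q)q_E - (48q_E + 2q_E²). Setting ∂π_E/∂q_E = 0: 172 - 8q_E - 2(q_I) = 0.
Ionix's first-order condition: 188 - 7q_I - 2(q_E) = 0.
So q_E = (172 - 2q_I)/8 and q_I = (188 - 2q_E)/7.
Solving the pair: q_E = 207/13, q_I = 290/13.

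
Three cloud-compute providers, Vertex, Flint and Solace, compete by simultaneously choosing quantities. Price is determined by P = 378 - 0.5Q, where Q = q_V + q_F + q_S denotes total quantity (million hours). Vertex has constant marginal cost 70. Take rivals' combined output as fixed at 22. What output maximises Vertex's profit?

297

With rivals' combined output fixed at 22, Vertex's profit is π_V = (378 - (1/2)·22 - (1/2)q_V)q_V - (70q_V) = (367 - (1/2)q_V)q_V - (70q_V).
∂π_V/∂q_V = 297 - q_V = 0, so q_V = 297.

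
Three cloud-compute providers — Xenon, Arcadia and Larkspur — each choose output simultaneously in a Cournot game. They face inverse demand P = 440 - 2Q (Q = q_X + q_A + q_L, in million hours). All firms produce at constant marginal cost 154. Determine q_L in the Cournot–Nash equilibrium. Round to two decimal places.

35.75

Each firm earns π_i = (440 - 2Q)q_i - 154q_i.
First-order condition (treating rivals' output as given): 286 - 4q_i - 2·Σ_{j≠i} q_j = 0.
With identical firms every q_j equals q_i, so Σ_{j≠i} q_j = 2q_i and 286 = 8q_i, giving q_i = 143/4.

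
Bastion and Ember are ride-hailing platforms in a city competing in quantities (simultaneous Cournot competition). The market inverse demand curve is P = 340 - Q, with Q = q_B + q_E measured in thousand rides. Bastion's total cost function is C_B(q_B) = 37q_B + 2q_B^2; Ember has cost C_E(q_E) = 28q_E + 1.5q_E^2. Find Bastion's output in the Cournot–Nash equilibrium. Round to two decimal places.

41.48

Bastion's profit: π_B = (340 - Q)q_B - (37q_B + 2q_B²). Setting ∂π_B/∂q_B = 0: 303 - 6q_B - (q_E) = 0.
Ember's first-order condition: 312 - 5q_E - (q_B) = 0.
Rearranging gives the reaction functions q_B = (303 - q_E)/6 and q_E = (312 - q_B)/5.
Substituting one into the other gives q_B = 1203/29 and q_E = 1569/29.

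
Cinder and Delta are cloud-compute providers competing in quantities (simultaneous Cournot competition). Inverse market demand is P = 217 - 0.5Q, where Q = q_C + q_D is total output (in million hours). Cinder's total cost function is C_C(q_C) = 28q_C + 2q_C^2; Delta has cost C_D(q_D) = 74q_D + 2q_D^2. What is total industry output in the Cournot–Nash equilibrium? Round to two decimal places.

Cinder's profit: π_C = (217 - 0.5Q)q_C - (28q_C + 2q_C²). Setting ∂π_C/∂q_C = 0: 189 - 5q_C - (1/2)(q_D) = 0.
Delta's profit: π_D = (217 - 0.5Q)q_D - (74q_D + 2q_D²). Setting ∂π_D/∂q_D = 0: 143 - 5q_D - (1/2)(q_C) = 0.
Best responses: q_C = (189 - (1/2)q_D)/5, q_D = (143 - (1/2)q_C)/5.
Substituting one into the other gives q_C = 35.2929 and q_D = 25.0707.
Total output Q = 35.2929 + 25.0707 = 664/11.

60.36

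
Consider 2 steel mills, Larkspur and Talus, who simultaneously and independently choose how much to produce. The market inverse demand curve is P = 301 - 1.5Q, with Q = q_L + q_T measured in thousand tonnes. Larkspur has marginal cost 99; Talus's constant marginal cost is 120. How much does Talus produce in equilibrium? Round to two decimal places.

Larkspur's profit: π_L = (301 - 1.5Q)q_L - (99q_L). Setting ∂π_L/∂q_L = 0: 202 - 3q_L - (3/2)(q_T) = 0.
Talus's profit: π_T = (301 - 1.5Q)q_T - (120q_T). Setting ∂π_T/∂q_T = 0: 181 - 3q_T - (3/2)(q_L) = 0.
So q_L = (202 - (3/2)q_T)/3 and q_T = (181 - (3/2)q_L)/3.
Substituting one into the other gives q_L = 446/9 and q_T = 320/9.

35.56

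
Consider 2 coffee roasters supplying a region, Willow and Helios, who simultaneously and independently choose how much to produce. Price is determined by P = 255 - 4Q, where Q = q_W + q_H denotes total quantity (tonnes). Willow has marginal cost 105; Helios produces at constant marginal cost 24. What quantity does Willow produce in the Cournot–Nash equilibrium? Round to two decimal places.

Willow's profit: π_W = (255 - 4Q)q_W - (105q_W). Setting ∂π_W/∂q_W = 0: 150 - 8q_W - 4(q_H) = 0.
Helios's profit: π_H = (255 - 4Q)q_H - (24q_H). Setting ∂π_H/∂q_H = 0: 231 - 8q_H - 4(q_W) = 0.
Best responses: q_W = (150 - 4q_H)/8, q_H = (231 - 4q_W)/8.
Solving the pair: q_W = 23/4, q_H = 26.

5.75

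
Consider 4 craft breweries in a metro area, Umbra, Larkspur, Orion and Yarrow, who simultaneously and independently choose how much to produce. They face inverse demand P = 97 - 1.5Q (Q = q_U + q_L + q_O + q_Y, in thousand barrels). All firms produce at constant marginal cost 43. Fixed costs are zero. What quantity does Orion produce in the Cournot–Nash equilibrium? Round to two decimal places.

7.20

Each firm earns π_i = (97 - 1.5Q)q_i - 43q_i.
First-order condition (treating rivals' output as given): 54 - 3q_i - (3/2)·Σ_{j≠i} q_j = 0.
By symmetry each firm produces the same amount; substituting Σ_{j≠i} q_j = 3q_i yields q_i = 54/(15/2) = 36/5.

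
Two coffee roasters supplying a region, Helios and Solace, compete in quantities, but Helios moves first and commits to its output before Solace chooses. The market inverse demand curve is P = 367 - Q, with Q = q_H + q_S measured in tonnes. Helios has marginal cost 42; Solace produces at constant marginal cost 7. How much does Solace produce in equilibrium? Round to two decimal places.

107.50

Solve by backward induction. Given q_H, the follower Solace maximises π_S = (367 - q_H - q_S)q_S - 7q_S.
Follower FOC: 360 - q_H - 2q_S = 0, so q_S(q_H) = (360 - q_H)/2.
Helios substitutes q_S(q_H) into its own profit: π_H = q_H(367 - q_H - (360 - q_H)/2) - 42q_H = (187 - (1/2)q_H)q_H - 42q_H.
Maximising: ∂π_H/∂q_H = 145 - q_H = 0, giving q_H = 145.
Then q_S = (360 - 145)/2 = 215/2.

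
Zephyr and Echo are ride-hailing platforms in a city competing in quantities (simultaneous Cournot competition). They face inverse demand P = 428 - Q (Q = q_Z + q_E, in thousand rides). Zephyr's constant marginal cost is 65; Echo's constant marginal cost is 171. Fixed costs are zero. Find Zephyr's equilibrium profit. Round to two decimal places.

Zephyr's profit: π_Z = (428 - Q)q_Z - (65q_Z). Setting ∂π_Z/∂q_Z = 0: 363 - 2q_Z - (q_E) = 0.
Echo's profit: π_E = (428 - Q)q_E - (171q_E). Setting ∂π_E/∂q_E = 0: 257 - 2q_E - (q_Z) = 0.
Best responses: q_Z = (363 - q_E)/2, q_E = (257 - q_Z)/2.
Solving the pair: q_Z = 469/3, q_E = 151/3.
Price P = 428 - 620/3 = 664/3.
Zephyr's profit: (664/3 - 65)·(469/3) = 24440.1111.

24440.11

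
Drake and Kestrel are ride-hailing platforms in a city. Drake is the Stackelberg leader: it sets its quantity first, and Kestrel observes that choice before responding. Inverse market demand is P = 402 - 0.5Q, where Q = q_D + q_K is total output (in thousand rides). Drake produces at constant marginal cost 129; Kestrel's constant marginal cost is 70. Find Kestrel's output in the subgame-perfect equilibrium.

225

The follower Kestrel best-responds to any q_D: π_K = (402 - 0.5Q)q_K - 70q_K.
Setting the follower's marginal profit to zero, 332 - (1/2)q_D - q_K = 0, i.e. q_K = (332 - (1/2)q_D).
The leader anticipates this reaction. Substituting into P = 402 - 0.5Q gives P = 236 - (1/4)q_D, so π_D = (236 - (1/4)q_D)q_D - 129q_D.
Leader FOC: 107 - (1/2)q_D = 0, so q_D = 214.
Then q_K = (332 - (1/2)·214) = 225.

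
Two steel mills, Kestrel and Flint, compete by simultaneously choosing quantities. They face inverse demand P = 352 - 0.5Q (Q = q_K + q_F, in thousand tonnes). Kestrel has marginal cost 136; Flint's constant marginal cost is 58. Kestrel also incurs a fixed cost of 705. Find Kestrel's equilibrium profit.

Kestrel's profit: π_K = (352 - 0.5Q)q_K - (136q_K). Setting ∂π_K/∂q_K = 0: 216 - q_K - (1/2)(q_F) = 0.
Flint's first-order condition: 294 - q_F - (1/2)(q_K) = 0.
Best responses: q_K = (216 - (1/2)q_F), q_F = (294 - (1/2)q_K).
Substituting one into the other gives q_K = 92 and q_F = 248.
Price P = 352 - (1/2)·340 = 182.
Kestrel's profit: (182 - 136)·92 - 705 = 3527.

3527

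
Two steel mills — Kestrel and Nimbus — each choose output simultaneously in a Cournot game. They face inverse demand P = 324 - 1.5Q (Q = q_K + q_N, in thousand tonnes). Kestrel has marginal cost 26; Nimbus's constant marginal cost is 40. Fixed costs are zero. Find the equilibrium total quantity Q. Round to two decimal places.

Kestrel's profit: π_K = (324 - 1.5Q)q_K - (26q_K). Setting ∂π_K/∂q_K = 0: 298 - 3q_K - (3/2)(q_N) = 0.
Nimbus's first-order condition: 284 - 3q_N - (3/2)(q_K) = 0.
Rearranging gives the reaction functions q_K = (298 - (3/2)q_N)/3 and q_N = (284 - (3/2)q_K)/3.
Solving the pair: q_K = 208/3, q_N = 60.
Total output Q = 208/3 + 60 = 388/3.

129.33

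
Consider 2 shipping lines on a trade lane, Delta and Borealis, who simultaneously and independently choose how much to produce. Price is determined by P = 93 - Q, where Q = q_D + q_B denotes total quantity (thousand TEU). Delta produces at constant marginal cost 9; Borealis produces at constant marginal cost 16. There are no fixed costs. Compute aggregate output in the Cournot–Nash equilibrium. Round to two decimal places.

53.67

Delta's profit: π_D = (93 - Q)q_D - (9q_D). Setting ∂π_D/∂q_D = 0: 84 - 2q_D - (q_B) = 0.
Borealis's first-order condition: 77 - 2q_B - (q_D) = 0.
So q_D = (84 - q_B)/2 and q_B = (77 - q_D)/2.
Substituting one into the other gives q_D = 91/3 and q_B = 70/3.
Total output Q = 91/3 + 70/3 = 161/3.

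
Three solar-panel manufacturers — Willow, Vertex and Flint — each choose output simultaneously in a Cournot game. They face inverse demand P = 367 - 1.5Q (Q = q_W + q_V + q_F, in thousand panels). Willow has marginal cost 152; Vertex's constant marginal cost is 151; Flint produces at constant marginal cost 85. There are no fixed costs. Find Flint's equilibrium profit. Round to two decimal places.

7176.04

Willow's profit: π_W = (367 - 1.5Q)q_W - (152q_W). Setting ∂π_W/∂q_W = 0: 215 - 3q_W - (3/2)(q_V + q_F) = 0.
Vertex's profit: π_V = (367 - 1.5Q)q_V - (151q_V). Setting ∂π_V/∂q_V = 0: 216 - 3q_V - (3/2)(q_W + q_F) = 0.
Flint's profit: π_F = (367 - 1.5Q)q_F - (85q_F). Setting ∂π_F/∂q_F = 0: 282 - 3q_F - (3/2)(q_W + q_V) = 0.
Adding the 3 conditions: 713 − 3Q − 3Q = 0, i.e. Q = 713/6.
Back-substituting: q_W = (215 − 713/4)/(3/2) = 49/2, q_V = (216 − 713/4)/(3/2) = 151/6, q_F = (282 − 713/4)/(3/2) = 415/6.
Price P = 367 - (3/2)·(713/6) = 755/4.
Flint's profit: (755/4 - 85)·(415/6) = 7176.0417.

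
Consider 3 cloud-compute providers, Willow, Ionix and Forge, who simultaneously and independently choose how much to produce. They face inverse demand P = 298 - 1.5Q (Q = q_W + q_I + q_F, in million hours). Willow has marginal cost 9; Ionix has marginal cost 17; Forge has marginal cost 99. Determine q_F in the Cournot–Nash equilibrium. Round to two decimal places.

Willow's profit: π_W = (298 - 1.5Q)q_W - (9q_W). Setting ∂π_W/∂q_W = 0: 289 - 3q_W - (3/2)(q_I + q_F) = 0.
Ionix's profit: π_I = (298 - 1.5Q)q_I - (17q_I). Setting ∂π_I/∂q_I = 0: 281 - 3q_I - (3/2)(q_W + q_F) = 0.
Forge's profit: π_F = (298 - 1.5Q)q_F - (99q_F). Setting ∂π_F/∂q_F = 0: 199 - 3q_F - (3/2)(q_W + q_I) = 0.
Adding the 3 first-order conditions: 769 − 6Q = 0, so Q = 769/6.
Back-substituting: q_W = (289 − 769/4)/(3/2) = 129/2, q_I = (281 − 769/4)/(3/2) = 355/6, q_F = (199 − 769/4)/(3/2) = 9/2.

4.50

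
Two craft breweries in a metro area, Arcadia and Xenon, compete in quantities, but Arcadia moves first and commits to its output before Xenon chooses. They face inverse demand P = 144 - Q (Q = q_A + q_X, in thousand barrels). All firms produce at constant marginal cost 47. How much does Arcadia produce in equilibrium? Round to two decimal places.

48.50

The follower Xenon best-responds to any q_A: π_X = (144 - Q)q_X - 47q_X.
Setting the follower's marginal profit to zero, 97 - q_A - 2q_X = 0, i.e. q_X = (97 - q_A)/2.
The leader anticipates this reaction. Substituting into P = 144 - Q gives P = 191/2 - (1/2)q_A, so π_A = (191/2 - (1/2)q_A)q_A - 47q_A.
Leader FOC: 97/2 - q_A = 0, so q_A = 97/2.
Then q_X = (97 - 97/2)/2 = 97/4.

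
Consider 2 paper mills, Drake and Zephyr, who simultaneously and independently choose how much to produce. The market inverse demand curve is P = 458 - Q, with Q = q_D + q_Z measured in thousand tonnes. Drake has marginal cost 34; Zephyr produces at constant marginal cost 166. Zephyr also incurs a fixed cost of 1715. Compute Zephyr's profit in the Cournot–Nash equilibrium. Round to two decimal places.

Drake's profit: π_D = (458 - Q)q_D - (34q_D). Setting ∂π_D/∂q_D = 0: 424 - 2q_D - (q_Z) = 0.
Zephyr's first-order condition: 292 - 2q_Z - (q_D) = 0.
Rearranging gives the reaction functions q_D = (424 - q_Z)/2 and q_Z = (292 - q_D)/2.
Substituting one into the other gives q_D = 556/3 and q_Z = 160/3.
Price P = 458 - 716/3 = 658/3.
Zephyr's profit: (658/3 - 166)·(160/3) - 1715 = 1129.4444.

1129.44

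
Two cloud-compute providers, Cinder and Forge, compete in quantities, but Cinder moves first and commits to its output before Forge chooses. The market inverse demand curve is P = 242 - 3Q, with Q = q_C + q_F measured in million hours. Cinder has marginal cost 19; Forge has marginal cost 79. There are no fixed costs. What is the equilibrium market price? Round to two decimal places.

89.75

The follower Forge best-responds to any q_C: π_F = (242 - 3Q)q_F - 79q_F.
Follower FOC: 163 - 3q_C - 6q_F = 0, so q_F(q_C) = (163 - 3q_C)/6.
Cinder substitutes q_F(q_C) into its own profit: π_C = q_C(242 - 3q_C - (163 - 3q_C)/2) - 19q_C = (321/2 - (3/2)q_C)q_C - 19q_C.
The leader's first-order condition 283/2 - 3q_C = 0 yields q_C = 283/6.
Then q_F = (163 - 3·(283/6))/6 = 43/12.
Total output Q = 203/4, so price P = 242 - 3·(203/4) = 359/4.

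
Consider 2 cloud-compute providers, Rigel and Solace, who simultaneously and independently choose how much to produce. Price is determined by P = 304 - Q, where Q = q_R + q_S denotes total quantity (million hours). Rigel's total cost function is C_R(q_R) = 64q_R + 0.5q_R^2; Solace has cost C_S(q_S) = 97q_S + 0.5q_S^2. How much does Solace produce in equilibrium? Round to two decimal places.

47.63

Rigel's profit: π_R = (304 - Q)q_R - (64q_R + (1/2)q_R²). Setting ∂π_R/∂q_R = 0: 240 - 3q_R - (q_S) = 0.
Solace's profit: π_S = (304 - Q)q_S - (97q_S + (1/2)q_S²). Setting ∂π_S/∂q_S = 0: 207 - 3q_S - (q_R) = 0.
So q_R = (240 - q_S)/3 and q_S = (207 - q_R)/3.
Solving the pair: q_R = 513/8, q_S = 381/8.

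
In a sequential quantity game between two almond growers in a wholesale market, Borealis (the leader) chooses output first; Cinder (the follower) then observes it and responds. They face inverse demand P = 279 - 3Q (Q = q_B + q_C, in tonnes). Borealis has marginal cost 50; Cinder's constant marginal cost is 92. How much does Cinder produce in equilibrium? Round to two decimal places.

8.58

The follower Cinder best-responds to any q_B: π_C = (279 - 3Q)q_C - 92q_C.
Follower FOC: 187 - 3q_B - 6q_C = 0, so q_C(q_B) = (187 - 3q_B)/6.
Borealis substitutes q_C(q_B) into its own profit: π_B = q_B(279 - 3q_B - (187 - 3q_B)/2) - 50q_B = (371/2 - (3/2)q_B)q_B - 50q_B.
Leader FOC: 271/2 - 3q_B = 0, so q_B = 271/6.
Then q_C = (187 - 3·(271/6))/6 = 103/12.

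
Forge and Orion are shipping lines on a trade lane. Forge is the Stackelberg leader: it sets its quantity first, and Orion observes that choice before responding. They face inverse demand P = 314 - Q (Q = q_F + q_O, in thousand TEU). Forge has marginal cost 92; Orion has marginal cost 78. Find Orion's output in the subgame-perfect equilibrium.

66

Solve by backward induction. Given q_F, the follower Orion maximises π_O = (314 - q_F - q_O)q_O - 78q_O.
Setting the follower's marginal profit to zero, 236 - q_F - 2q_O = 0, i.e. q_O = (236 - q_F)/2.
Forge substitutes q_O(q_F) into its own profit: π_F = q_F(314 - q_F - (236 - q_F)/2) - 92q_F = (196 - (1/2)q_F)q_F - 92q_F.
Maximising: ∂π_F/∂q_F = 104 - q_F = 0, giving q_F = 104.
Then q_O = (236 - 104)/2 = 66.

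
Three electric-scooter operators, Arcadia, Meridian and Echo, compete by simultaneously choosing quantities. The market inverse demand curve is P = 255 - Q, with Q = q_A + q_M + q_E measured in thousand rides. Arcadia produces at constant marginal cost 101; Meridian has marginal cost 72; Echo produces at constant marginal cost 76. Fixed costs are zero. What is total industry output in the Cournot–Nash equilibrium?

Arcadia's profit: π_A = (255 - Q)q_A - (101q_A). Setting ∂π_A/∂q_A = 0: 154 - 2q_A - (q_M + q_E) = 0.
Meridian's first-order condition: 183 - 2q_M - (q_A + q_E) = 0.
Echo's first-order condition: 179 - 2q_E - (q_A + q_M) = 0.
Adding the 3 conditions: 516 − 2Q − 2Q = 0, i.e. Q = 129.
Back-substituting: q_A = (154 − 129) = 25, q_M = (183 − 129) = 54, q_E = (179 − 129) = 50.
Total output Q = 25 + 54 + 50 = 129.

129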